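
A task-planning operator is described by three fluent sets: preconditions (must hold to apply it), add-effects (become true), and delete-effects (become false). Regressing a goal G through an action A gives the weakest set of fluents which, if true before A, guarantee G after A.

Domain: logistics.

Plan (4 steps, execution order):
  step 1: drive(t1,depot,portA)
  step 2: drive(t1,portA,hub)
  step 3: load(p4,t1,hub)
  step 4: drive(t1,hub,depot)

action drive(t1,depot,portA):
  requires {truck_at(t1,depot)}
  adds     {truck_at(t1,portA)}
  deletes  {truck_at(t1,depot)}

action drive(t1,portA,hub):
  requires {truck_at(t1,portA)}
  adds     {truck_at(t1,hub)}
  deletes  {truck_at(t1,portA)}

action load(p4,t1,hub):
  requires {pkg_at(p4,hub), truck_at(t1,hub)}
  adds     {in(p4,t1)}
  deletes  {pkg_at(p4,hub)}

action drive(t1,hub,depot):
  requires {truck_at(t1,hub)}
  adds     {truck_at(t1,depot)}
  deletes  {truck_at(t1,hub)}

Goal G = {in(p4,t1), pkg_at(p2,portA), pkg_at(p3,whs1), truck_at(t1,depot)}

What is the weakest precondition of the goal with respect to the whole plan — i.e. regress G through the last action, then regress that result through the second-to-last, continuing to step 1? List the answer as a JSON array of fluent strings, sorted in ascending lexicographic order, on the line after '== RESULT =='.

Work backward from the goal:
  through step 4 (drive(t1,hub,depot)): drop {truck_at(t1,depot)}, keep {in(p4,t1), pkg_at(p2,portA), pkg_at(p3,whs1)}, require {truck_at(t1,hub)}
    → {in(p4,t1), pkg_at(p2,portA), pkg_at(p3,whs1), truck_at(t1,hub)}
  through step 3 (load(p4,t1,hub)): drop {in(p4,t1)}, keep {pkg_at(p2,portA), pkg_at(p3,whs1), truck_at(t1,hub)}, require {pkg_at(p4,hub), truck_at(t1,hub)}
    → {pkg_at(p2,portA), pkg_at(p3,whs1), pkg_at(p4,hub), truck_at(t1,hub)}
  through step 2 (drive(t1,portA,hub)): drop {truck_at(t1,hub)}, keep {pkg_at(p2,portA), pkg_at(p3,whs1), pkg_at(p4,hub)}, require {truck_at(t1,portA)}
    → {pkg_at(p2,portA), pkg_at(p3,whs1), pkg_at(p4,hub), truck_at(t1,portA)}
  through step 1 (drive(t1,depot,portA)): drop {truck_at(t1,portA)}, keep {pkg_at(p2,portA), pkg_at(p3,whs1), pkg_at(p4,hub)}, require {truck_at(t1,depot)}
    → {pkg_at(p2,portA), pkg_at(p3,whs1), pkg_at(p4,hub), truck_at(t1,depot)}

== RESULT ==
["pkg_at(p2,portA)", "pkg_at(p3,whs1)", "pkg_at(p4,hub)", "truck_at(t1,depot)"]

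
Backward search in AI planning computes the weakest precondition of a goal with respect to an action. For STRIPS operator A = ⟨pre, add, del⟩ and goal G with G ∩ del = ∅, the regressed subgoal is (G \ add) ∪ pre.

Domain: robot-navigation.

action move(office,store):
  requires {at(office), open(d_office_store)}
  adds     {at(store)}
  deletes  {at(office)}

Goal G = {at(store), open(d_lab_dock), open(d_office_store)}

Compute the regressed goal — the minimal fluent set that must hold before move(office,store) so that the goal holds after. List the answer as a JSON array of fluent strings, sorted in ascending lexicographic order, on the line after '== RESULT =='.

Regress:
  G ∩ del = {}  (empty — regression defined)
  G \ add = {at(store), open(d_lab_dock), open(d_office_store)} \ {at(store)} = {open(d_lab_dock), open(d_office_store)}
  ∪ pre   = {open(d_lab_dock), open(d_office_store)} ∪ {at(office), open(d_office_store)}
          = {at(office), open(d_lab_dock), open(d_office_store)}

== RESULT ==
["at(office)", "open(d_lab_dock)", "open(d_office_store)"]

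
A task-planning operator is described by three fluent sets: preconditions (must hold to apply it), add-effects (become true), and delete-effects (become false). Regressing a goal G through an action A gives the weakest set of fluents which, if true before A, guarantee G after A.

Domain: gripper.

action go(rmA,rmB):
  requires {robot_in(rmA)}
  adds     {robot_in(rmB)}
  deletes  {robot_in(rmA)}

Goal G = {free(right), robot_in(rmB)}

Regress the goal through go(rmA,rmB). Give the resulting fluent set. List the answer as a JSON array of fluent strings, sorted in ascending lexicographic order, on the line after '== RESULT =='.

Compute (G \ add) ∪ pre:
  G ∩ del = {}  (empty — regression defined)
  G \ add = {free(right), robot_in(rmB)} \ {robot_in(rmB)} = {free(right)}
  ∪ pre   = {free(right)} ∪ {robot_in(rmA)}
          = {free(right), robot_in(rmA)}

== RESULT ==
["free(right)", "robot_in(rmA)"]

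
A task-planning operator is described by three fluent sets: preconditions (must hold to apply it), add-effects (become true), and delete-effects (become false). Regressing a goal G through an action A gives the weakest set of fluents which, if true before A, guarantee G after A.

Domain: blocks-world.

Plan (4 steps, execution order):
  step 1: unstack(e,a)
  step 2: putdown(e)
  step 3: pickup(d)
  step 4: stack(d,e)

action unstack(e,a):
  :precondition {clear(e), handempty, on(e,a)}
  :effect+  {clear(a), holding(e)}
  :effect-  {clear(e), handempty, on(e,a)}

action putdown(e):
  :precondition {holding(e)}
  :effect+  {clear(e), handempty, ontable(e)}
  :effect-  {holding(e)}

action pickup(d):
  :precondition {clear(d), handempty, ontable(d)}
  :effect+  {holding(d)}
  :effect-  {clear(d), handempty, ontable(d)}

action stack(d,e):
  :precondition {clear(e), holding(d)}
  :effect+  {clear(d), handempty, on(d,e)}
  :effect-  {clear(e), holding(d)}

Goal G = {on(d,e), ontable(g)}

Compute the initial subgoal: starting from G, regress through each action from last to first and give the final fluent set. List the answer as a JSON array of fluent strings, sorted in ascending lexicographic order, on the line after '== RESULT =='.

Regress step by step:
  through step 4 (stack(d,e)): drop {on(d,e)}, keep {ontable(g)}, require {clear(e), holding(d)}
    → {clear(e), holding(d), ontable(g)}
  through step 3 (pickup(d)): drop {holding(d)}, keep {clear(e), ontable(g)}, require {clear(d), handempty, ontable(d)}
    → {clear(d), clear(e), handempty, ontable(d), ontable(g)}
  through step 2 (putdown(e)): drop {clear(e), handempty}, keep {clear(d), ontable(d), ontable(g)}, require {holding(e)}
    → {clear(d), holding(e), ontable(d), ontable(g)}
  through step 1 (unstack(e,a)): drop {holding(e)}, keep {clear(d), ontable(d), ontable(g)}, require {clear(e), handempty, on(e,a)}
    → {clear(d), clear(e), handempty, on(e,a), ontable(d), ontable(g)}

== RESULT ==
["clear(d)", "clear(e)", "handempty", "on(e,a)", "ontable(d)", "ontable(g)"]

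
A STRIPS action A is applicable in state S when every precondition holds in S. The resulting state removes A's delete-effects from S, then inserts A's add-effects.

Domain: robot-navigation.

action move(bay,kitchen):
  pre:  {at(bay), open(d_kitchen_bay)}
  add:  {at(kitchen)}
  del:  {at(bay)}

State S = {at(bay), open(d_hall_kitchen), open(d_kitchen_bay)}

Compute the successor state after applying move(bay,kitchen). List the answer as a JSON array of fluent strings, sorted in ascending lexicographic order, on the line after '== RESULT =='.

Compute (S \ del) ∪ add:
  pre ⊆ S: {at(bay), open(d_kitchen_bay)} ⊆ S  — applicable
  S \ del = {open(d_hall_kitchen), open(d_kitchen_bay)}
  ∪ add   = {at(kitchen), open(d_hall_kitchen), open(d_kitchen_bay)}

== RESULT ==
["at(kitchen)", "open(d_hall_kitchen)", "open(d_kitchen_bay)"]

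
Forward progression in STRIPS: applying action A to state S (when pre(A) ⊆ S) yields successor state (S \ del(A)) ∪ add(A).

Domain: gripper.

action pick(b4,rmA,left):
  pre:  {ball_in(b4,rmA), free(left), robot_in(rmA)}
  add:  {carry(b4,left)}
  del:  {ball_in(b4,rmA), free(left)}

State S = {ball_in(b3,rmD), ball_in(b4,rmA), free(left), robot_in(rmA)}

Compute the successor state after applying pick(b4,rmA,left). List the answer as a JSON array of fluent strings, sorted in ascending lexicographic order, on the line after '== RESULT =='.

Compute (S \ del) ∪ add:
  pre ⊆ S: {ball_in(b4,rmA), free(left), robot_in(rmA)} ⊆ S  — applicable
  S \ del = {ball_in(b3,rmD), robot_in(rmA)}
  ∪ add   = {ball_in(b3,rmD), carry(b4,left), robot_in(rmA)}

== RESULT ==
["ball_in(b3,rmD)", "carry(b4,left)", "robot_in(rmA)"]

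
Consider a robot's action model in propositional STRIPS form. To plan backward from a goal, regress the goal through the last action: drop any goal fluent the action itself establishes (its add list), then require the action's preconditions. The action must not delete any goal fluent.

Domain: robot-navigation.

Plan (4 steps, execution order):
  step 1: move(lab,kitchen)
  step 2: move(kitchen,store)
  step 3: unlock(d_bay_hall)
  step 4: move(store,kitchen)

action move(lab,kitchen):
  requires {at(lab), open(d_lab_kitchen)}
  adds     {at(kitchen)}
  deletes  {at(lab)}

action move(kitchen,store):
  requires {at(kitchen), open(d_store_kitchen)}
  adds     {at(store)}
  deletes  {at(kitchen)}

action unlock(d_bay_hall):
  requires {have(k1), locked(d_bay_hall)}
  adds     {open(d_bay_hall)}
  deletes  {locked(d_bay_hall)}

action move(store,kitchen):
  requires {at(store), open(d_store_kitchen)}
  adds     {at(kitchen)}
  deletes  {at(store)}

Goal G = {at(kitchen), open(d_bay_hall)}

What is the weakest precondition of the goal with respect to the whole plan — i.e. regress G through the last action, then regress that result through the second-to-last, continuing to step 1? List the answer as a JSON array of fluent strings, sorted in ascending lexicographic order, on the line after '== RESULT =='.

Work backward from the goal:
  through step 4 (move(store,kitchen)): drop {at(kitchen)}, keep {open(d_bay_hall)}, require {at(store), open(d_store_kitchen)}
    → {at(store), open(d_bay_hall), open(d_store_kitchen)}
  through step 3 (unlock(d_bay_hall)): drop {open(d_bay_hall)}, keep {at(store), open(d_store_kitchen)}, require {have(k1), locked(d_bay_hall)}
    → {at(store), have(k1), locked(d_bay_hall), open(d_store_kitchen)}
  through step 2 (move(kitchen,store)): drop {at(store)}, keep {have(k1), locked(d_bay_hall), open(d_store_kitchen)}, require {at(kitchen), open(d_store_kitchen)}
    → {at(kitchen), have(k1), locked(d_bay_hall), open(d_store_kitchen)}
  through step 1 (move(lab,kitchen)): drop {at(kitchen)}, keep {have(k1), locked(d_bay_hall), open(d_store_kitchen)}, require {at(lab), open(d_lab_kitchen)}
    → {at(lab), have(k1), locked(d_bay_hall), open(d_lab_kitchen), open(d_store_kitchen)}

== RESULT ==
["at(lab)", "have(k1)", "locked(d_bay_hall)", "open(d_lab_kitchen)", "open(d_store_kitchen)"]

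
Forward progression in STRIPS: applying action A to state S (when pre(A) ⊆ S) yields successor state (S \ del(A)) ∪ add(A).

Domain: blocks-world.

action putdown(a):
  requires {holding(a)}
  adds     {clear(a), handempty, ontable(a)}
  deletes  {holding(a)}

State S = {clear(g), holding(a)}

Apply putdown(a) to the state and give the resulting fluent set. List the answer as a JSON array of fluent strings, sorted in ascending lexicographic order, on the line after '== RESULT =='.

Compute (S \ del) ∪ add:
  pre ⊆ S: {holding(a)} ⊆ S  — applicable
  S \ del = {clear(g)}
  ∪ add   = {clear(a), clear(g), handempty, ontable(a)}

== RESULT ==
["clear(a)", "clear(g)", "handempty", "ontable(a)"]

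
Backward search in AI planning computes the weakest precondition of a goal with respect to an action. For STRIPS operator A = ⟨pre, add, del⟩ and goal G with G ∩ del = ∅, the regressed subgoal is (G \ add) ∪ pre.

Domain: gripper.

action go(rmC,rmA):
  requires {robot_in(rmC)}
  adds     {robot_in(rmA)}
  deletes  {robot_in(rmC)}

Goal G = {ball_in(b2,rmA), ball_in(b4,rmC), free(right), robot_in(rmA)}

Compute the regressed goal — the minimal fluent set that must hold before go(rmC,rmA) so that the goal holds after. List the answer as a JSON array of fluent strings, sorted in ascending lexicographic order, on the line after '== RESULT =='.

Compute (G \ add) ∪ pre:
  G ∩ del = {}  (empty — regression defined)
  G \ add = {ball_in(b2,rmA), ball_in(b4,rmC), free(right), robot_in(rmA)} \ {robot_in(rmA)} = {ball_in(b2,rmA), ball_in(b4,rmC), free(right)}
  ∪ pre   = {ball_in(b2,rmA), ball_in(b4,rmC), free(right)} ∪ {robot_in(rmC)}
          = {ball_in(b2,rmA), ball_in(b4,rmC), free(right), robot_in(rmC)}

== RESULT ==
["ball_in(b2,rmA)", "ball_in(b4,rmC)", "free(right)", "robot_in(rmC)"]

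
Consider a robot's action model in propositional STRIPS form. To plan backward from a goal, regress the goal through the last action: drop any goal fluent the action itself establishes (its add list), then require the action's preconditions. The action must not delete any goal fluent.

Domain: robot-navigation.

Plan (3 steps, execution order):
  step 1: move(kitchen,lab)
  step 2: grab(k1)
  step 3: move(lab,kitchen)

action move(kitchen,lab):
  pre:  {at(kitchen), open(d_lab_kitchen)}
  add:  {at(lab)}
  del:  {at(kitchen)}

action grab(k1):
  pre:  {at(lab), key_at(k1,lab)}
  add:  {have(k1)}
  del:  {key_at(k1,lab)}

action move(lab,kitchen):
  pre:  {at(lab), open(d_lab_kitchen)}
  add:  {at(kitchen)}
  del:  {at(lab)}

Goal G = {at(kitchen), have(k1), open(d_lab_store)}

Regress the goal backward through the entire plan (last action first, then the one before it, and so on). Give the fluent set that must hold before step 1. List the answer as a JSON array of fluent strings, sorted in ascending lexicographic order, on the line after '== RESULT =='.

Regress step by step:
  through step 3 (move(lab,kitchen)): drop {at(kitchen)}, keep {have(k1), open(d_lab_store)}, require {at(lab), open(d_lab_kitchen)}
    → {at(lab), have(k1), open(d_lab_kitchen), open(d_lab_store)}
  through step 2 (grab(k1)): drop {have(k1)}, keep {at(lab), open(d_lab_kitchen), open(d_lab_store)}, require {at(lab), key_at(k1,lab)}
    → {at(lab), key_at(k1,lab), open(d_lab_kitchen), open(d_lab_store)}
  through step 1 (move(kitchen,lab)): drop {at(lab)}, keep {key_at(k1,lab), open(d_lab_kitchen), open(d_lab_store)}, require {at(kitchen), open(d_lab_kitchen)}
    → {at(kitchen), key_at(k1,lab), open(d_lab_kitchen), open(d_lab_store)}

== RESULT ==
["at(kitchen)", "key_at(k1,lab)", "open(d_lab_kitchen)", "open(d_lab_store)"]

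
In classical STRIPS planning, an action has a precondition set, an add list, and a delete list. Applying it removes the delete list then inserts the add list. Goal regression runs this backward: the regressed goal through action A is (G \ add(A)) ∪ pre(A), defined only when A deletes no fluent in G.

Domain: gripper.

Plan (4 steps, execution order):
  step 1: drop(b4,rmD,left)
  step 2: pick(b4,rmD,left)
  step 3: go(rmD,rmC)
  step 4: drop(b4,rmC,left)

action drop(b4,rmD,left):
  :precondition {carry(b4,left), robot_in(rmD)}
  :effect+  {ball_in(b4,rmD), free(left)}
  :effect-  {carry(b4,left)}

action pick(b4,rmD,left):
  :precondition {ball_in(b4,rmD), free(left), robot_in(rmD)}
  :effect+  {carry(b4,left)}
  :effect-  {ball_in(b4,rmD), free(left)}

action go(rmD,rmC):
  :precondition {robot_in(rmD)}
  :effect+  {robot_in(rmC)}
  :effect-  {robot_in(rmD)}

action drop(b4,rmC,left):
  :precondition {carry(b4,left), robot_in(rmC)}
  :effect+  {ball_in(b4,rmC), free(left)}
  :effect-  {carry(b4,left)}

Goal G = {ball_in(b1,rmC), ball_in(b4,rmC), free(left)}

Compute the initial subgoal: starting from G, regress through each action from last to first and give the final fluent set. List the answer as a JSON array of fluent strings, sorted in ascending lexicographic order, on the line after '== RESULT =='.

Regress step by step:
  through step 4 (drop(b4,rmC,left)): drop {ball_in(b4,rmC), free(left)}, keep {ball_in(b1,rmC)}, require {carry(b4,left), robot_in(rmC)}
    → {ball_in(b1,rmC), carry(b4,left), robot_in(rmC)}
  through step 3 (go(rmD,rmC)): drop {robot_in(rmC)}, keep {ball_in(b1,rmC), carry(b4,left)}, require {robot_in(rmD)}
    → {ball_in(b1,rmC), carry(b4,left), robot_in(rmD)}
  through step 2 (pick(b4,rmD,left)): drop {carry(b4,left)}, keep {ball_in(b1,rmC), robot_in(rmD)}, require {ball_in(b4,rmD), free(left), robot_in(rmD)}
    → {ball_in(b1,rmC), ball_in(b4,rmD), free(left), robot_in(rmD)}
  through step 1 (drop(b4,rmD,left)): drop {ball_in(b4,rmD), free(left)}, keep {ball_in(b1,rmC), robot_in(rmD)}, require {carry(b4,left), robot_in(rmD)}
    → {ball_in(b1,rmC), carry(b4,left), robot_in(rmD)}

== RESULT ==
["ball_in(b1,rmC)", "carry(b4,left)", "robot_in(rmD)"]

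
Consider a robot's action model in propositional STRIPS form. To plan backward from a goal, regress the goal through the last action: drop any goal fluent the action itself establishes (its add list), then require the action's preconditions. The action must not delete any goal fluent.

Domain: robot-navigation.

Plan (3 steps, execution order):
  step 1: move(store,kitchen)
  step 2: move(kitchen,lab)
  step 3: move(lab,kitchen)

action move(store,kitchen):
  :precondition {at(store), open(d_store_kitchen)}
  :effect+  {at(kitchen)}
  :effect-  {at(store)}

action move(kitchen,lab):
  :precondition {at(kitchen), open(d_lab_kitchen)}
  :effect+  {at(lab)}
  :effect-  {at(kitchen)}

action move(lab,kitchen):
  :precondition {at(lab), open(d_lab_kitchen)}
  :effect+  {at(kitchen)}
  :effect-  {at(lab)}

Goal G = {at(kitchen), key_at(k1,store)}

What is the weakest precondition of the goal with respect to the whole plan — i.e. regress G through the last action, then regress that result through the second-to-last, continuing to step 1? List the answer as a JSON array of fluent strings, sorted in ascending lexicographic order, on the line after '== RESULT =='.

Work backward from the goal:
  through step 3 (move(lab,kitchen)): drop {at(kitchen)}, keep {key_at(k1,store)}, require {at(lab), open(d_lab_kitchen)}
    → {at(lab), key_at(k1,store), open(d_lab_kitchen)}
  through step 2 (move(kitchen,lab)): drop {at(lab)}, keep {key_at(k1,store), open(d_lab_kitchen)}, require {at(kitchen), open(d_lab_kitchen)}
    → {at(kitchen), key_at(k1,store), open(d_lab_kitchen)}
  through step 1 (move(store,kitchen)): drop {at(kitchen)}, keep {key_at(k1,store), open(d_lab_kitchen)}, require {at(store), open(d_store_kitchen)}
    → {at(store), key_at(k1,store), open(d_lab_kitchen), open(d_store_kitchen)}

== RESULT ==
["at(store)", "key_at(k1,store)", "open(d_lab_kitchen)", "open(d_store_kitchen)"]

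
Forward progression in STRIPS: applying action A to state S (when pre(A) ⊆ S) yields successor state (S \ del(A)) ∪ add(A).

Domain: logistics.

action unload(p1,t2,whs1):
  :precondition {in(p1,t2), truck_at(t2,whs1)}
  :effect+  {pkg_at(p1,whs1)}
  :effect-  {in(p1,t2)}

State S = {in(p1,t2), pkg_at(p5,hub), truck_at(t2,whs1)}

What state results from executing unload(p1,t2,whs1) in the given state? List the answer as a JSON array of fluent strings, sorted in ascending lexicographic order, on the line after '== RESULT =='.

Progress:
  pre ⊆ S: {in(p1,t2), truck_at(t2,whs1)} ⊆ S  — applicable
  S \ del = {pkg_at(p5,hub), truck_at(t2,whs1)}
  ∪ add   = {pkg_at(p1,whs1), pkg_at(p5,hub), truck_at(t2,whs1)}

== RESULT ==
["pkg_at(p1,whs1)", "pkg_at(p5,hub)", "truck_at(t2,whs1)"]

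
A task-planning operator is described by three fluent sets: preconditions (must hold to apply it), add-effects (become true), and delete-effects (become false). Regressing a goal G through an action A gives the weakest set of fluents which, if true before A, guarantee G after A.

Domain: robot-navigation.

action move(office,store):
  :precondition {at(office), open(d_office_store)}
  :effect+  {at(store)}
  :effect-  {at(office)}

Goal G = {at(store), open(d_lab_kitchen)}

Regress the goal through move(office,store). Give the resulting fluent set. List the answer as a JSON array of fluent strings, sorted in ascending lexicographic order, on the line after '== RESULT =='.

Compute (G \ add) ∪ pre:
  G ∩ del = {}  (empty — regression defined)
  G \ add = {at(store), open(d_lab_kitchen)} \ {at(store)} = {open(d_lab_kitchen)}
  ∪ pre   = {open(d_lab_kitchen)} ∪ {at(office), open(d_office_store)}
          = {at(office), open(d_lab_kitchen), open(d_office_store)}

== RESULT ==
["at(office)", "open(d_lab_kitchen)", "open(d_office_store)"]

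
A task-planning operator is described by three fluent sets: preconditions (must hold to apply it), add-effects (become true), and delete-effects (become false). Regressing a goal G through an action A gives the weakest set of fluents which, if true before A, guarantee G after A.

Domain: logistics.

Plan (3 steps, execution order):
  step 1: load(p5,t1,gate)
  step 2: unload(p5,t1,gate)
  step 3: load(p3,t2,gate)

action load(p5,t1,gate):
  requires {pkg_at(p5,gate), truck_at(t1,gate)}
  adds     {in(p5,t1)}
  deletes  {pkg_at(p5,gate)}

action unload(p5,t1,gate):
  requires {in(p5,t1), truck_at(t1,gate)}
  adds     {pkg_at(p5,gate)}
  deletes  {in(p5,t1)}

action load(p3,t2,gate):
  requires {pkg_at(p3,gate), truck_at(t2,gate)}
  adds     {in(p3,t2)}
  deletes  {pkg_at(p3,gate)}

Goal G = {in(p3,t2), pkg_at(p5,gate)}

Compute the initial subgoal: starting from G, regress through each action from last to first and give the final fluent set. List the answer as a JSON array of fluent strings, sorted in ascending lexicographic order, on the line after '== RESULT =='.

Regress step by step:
  through step 3 (load(p3,t2,gate)): drop {in(p3,t2)}, keep {pkg_at(p5,gate)}, require {pkg_at(p3,gate), truck_at(t2,gate)}
    → {pkg_at(p3,gate), pkg_at(p5,gate), truck_at(t2,gate)}
  through step 2 (unload(p5,t1,gate)): drop {pkg_at(p5,gate)}, keep {pkg_at(p3,gate), truck_at(t2,gate)}, require {in(p5,t1), truck_at(t1,gate)}
    → {in(p5,t1), pkg_at(p3,gate), truck_at(t1,gate), truck_at(t2,gate)}
  through step 1 (load(p5,t1,gate)): drop {in(p5,t1)}, keep {pkg_at(p3,gate), truck_at(t1,gate), truck_at(t2,gate)}, require {pkg_at(p5,gate), truck_at(t1,gate)}
    → {pkg_at(p3,gate), pkg_at(p5,gate), truck_at(t1,gate), truck_at(t2,gate)}

== RESULT ==
["pkg_at(p3,gate)", "pkg_at(p5,gate)", "truck_at(t1,gate)", "truck_at(t2,gate)"]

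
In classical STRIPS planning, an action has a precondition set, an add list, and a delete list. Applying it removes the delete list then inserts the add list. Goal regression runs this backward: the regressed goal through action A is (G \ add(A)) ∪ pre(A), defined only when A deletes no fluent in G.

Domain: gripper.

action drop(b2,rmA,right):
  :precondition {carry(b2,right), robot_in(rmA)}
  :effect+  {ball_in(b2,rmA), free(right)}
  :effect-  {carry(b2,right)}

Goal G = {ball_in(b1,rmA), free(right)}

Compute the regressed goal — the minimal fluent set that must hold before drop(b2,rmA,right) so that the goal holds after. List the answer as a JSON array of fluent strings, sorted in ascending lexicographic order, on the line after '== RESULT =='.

Regress:
  G ∩ del = {}  (empty — regression defined)
  G \ add = {ball_in(b1,rmA), free(right)} \ {ball_in(b2,rmA), free(right)} = {ball_in(b1,rmA)}
  ∪ pre   = {ball_in(b1,rmA)} ∪ {carry(b2,right), robot_in(rmA)}
          = {ball_in(b1,rmA), carry(b2,right), robot_in(rmA)}

== RESULT ==
["ball_in(b1,rmA)", "carry(b2,right)", "robot_in(rmA)"]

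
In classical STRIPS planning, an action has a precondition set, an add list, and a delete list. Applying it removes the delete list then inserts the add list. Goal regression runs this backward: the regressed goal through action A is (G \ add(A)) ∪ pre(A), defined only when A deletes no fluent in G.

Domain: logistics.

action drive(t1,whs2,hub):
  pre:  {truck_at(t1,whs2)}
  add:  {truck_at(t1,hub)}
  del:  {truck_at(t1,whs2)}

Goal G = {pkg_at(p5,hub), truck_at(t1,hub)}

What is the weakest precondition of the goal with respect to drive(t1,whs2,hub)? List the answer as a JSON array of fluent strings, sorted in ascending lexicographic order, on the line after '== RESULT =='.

Regress:
  G ∩ del = {}  (empty — regression defined)
  G \ add = {pkg_at(p5,hub), truck_at(t1,hub)} \ {truck_at(t1,hub)} = {pkg_at(p5,hub)}
  ∪ pre   = {pkg_at(p5,hub)} ∪ {truck_at(t1,whs2)}
          = {pkg_at(p5,hub), truck_at(t1,whs2)}

== RESULT ==
["pkg_at(p5,hub)", "truck_at(t1,whs2)"]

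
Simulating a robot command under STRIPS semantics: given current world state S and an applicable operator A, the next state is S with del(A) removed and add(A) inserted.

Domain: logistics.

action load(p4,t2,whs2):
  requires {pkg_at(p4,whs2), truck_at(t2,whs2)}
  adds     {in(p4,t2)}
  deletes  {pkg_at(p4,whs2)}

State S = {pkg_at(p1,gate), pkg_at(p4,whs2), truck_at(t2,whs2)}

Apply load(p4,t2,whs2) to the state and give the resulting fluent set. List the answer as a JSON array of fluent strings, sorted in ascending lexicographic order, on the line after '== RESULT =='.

Progress:
  pre ⊆ S: {pkg_at(p4,whs2), truck_at(t2,whs2)} ⊆ S  — applicable
  S \ del = {pkg_at(p1,gate), truck_at(t2,whs2)}
  ∪ add   = {in(p4,t2), pkg_at(p1,gate), truck_at(t2,whs2)}

== RESULT ==
["in(p4,t2)", "pkg_at(p1,gate)", "truck_at(t2,whs2)"]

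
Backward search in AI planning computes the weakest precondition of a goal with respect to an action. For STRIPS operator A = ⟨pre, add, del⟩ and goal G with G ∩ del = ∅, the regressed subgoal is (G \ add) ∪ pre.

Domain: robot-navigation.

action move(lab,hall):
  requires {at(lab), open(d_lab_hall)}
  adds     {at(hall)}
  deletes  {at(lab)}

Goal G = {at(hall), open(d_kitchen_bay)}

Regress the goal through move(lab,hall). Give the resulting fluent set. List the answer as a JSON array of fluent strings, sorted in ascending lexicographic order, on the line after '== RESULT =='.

Compute (G \ add) ∪ pre:
  G ∩ del = {}  (empty — regression defined)
  G \ add = {at(hall), open(d_kitchen_bay)} \ {at(hall)} = {open(d_kitchen_bay)}
  ∪ pre   = {open(d_kitchen_bay)} ∪ {at(lab), open(d_lab_hall)}
          = {at(lab), open(d_kitchen_bay), open(d_lab_hall)}

== RESULT ==
["at(lab)", "open(d_kitchen_bay)", "open(d_lab_hall)"]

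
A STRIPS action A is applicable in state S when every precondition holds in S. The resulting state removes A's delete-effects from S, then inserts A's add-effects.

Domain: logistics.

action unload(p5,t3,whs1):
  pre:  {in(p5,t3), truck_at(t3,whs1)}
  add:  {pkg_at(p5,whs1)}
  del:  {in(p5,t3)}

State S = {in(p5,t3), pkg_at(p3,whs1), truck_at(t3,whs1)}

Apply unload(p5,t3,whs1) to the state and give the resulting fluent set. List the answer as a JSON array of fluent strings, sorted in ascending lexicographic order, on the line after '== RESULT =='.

Progress:
  pre ⊆ S: {in(p5,t3), truck_at(t3,whs1)} ⊆ S  — applicable
  S \ del = {pkg_at(p3,whs1), truck_at(t3,whs1)}
  ∪ add   = {pkg_at(p3,whs1), pkg_at(p5,whs1), truck_at(t3,whs1)}

== RESULT ==
["pkg_at(p3,whs1)", "pkg_at(p5,whs1)", "truck_at(t3,whs1)"]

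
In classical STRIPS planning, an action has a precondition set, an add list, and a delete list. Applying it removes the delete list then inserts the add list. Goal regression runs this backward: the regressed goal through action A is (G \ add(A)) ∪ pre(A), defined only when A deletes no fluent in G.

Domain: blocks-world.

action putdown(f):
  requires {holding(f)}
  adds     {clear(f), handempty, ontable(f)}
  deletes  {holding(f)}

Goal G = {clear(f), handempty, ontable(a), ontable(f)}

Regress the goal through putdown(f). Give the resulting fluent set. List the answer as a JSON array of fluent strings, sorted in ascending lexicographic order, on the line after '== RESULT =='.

Regress:
  G ∩ del = {}  (empty — regression defined)
  G \ add = {clear(f), handempty, ontable(a), ontable(f)} \ {clear(f), handempty, ontable(f)} = {ontable(a)}
  ∪ pre   = {ontable(a)} ∪ {holding(f)}
          = {holding(f), ontable(a)}

== RESULT ==
["holding(f)", "ontable(a)"]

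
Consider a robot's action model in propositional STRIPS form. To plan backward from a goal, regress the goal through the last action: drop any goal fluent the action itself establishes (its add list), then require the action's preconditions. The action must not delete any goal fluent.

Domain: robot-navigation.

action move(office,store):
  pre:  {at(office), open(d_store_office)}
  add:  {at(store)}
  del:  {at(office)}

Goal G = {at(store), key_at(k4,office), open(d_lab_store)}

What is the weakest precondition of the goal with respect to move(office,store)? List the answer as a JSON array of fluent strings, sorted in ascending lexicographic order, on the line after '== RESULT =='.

Regress:
  G ∩ del = {}  (empty — regression defined)
  G \ add = {at(store), key_at(k4,office), open(d_lab_store)} \ {at(store)} = {key_at(k4,office), open(d_lab_store)}
  ∪ pre   = {key_at(k4,office), open(d_lab_store)} ∪ {at(office), open(d_store_office)}
          = {at(office), key_at(k4,office), open(d_lab_store), open(d_store_office)}

== RESULT ==
["at(office)", "key_at(k4,office)", "open(d_lab_store)", "open(d_store_office)"]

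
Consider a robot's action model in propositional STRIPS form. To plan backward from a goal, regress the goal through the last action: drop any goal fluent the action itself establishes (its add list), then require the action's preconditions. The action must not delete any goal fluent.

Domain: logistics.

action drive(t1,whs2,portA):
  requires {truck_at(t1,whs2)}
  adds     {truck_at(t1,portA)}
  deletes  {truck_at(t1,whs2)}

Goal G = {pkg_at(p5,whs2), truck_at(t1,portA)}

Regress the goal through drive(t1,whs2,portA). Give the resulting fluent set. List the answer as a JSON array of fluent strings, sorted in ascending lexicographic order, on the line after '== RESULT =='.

Regress:
  G ∩ del = {}  (empty — regression defined)
  G \ add = {pkg_at(p5,whs2), truck_at(t1,portA)} \ {truck_at(t1,portA)} = {pkg_at(p5,whs2)}
  ∪ pre   = {pkg_at(p5,whs2)} ∪ {truck_at(t1,whs2)}
          = {pkg_at(p5,whs2), truck_at(t1,whs2)}

== RESULT ==
["pkg_at(p5,whs2)", "truck_at(t1,whs2)"]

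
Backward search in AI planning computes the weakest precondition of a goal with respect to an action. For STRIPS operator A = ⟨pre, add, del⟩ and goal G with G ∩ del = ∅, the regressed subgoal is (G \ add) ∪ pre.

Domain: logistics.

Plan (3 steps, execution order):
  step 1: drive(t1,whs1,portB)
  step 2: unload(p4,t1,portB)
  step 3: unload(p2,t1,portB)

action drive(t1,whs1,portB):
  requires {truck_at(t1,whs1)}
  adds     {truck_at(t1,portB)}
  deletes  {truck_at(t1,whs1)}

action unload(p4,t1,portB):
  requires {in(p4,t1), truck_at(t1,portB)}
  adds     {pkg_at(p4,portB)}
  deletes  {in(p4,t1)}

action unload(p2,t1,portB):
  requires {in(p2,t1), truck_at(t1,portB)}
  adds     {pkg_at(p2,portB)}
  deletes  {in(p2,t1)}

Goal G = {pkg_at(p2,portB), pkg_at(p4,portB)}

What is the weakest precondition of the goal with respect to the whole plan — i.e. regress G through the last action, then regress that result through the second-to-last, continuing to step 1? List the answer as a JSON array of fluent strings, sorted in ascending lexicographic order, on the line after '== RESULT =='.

Work backward from the goal:
  through step 3 (unload(p2,t1,portB)): drop {pkg_at(p2,portB)}, keep {pkg_at(p4,portB)}, require {in(p2,t1), truck_at(t1,portB)}
    → {in(p2,t1), pkg_at(p4,portB), truck_at(t1,portB)}
  through step 2 (unload(p4,t1,portB)): drop {pkg_at(p4,portB)}, keep {in(p2,t1), truck_at(t1,portB)}, require {in(p4,t1), truck_at(t1,portB)}
    → {in(p2,t1), in(p4,t1), truck_at(t1,portB)}
  through step 1 (drive(t1,whs1,portB)): drop {truck_at(t1,portB)}, keep {in(p2,t1), in(p4,t1)}, require {truck_at(t1,whs1)}
    → {in(p2,t1), in(p4,t1), truck_at(t1,whs1)}

== RESULT ==
["in(p2,t1)", "in(p4,t1)", "truck_at(t1,whs1)"]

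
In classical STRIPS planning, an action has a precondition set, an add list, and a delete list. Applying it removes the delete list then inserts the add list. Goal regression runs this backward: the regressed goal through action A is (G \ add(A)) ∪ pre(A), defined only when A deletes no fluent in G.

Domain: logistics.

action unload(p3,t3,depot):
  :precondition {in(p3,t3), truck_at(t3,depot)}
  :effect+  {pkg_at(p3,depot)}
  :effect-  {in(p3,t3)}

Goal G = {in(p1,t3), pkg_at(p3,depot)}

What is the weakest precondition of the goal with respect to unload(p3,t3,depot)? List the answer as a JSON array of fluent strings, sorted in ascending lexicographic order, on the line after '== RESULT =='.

Compute (G \ add) ∪ pre:
  G ∩ del = {}  (empty — regression defined)
  G \ add = {in(p1,t3), pkg_at(p3,depot)} \ {pkg_at(p3,depot)} = {in(p1,t3)}
  ∪ pre   = {in(p1,t3)} ∪ {in(p3,t3), truck_at(t3,depot)}
          = {in(p1,t3), in(p3,t3), truck_at(t3,depot)}

== RESULT ==
["in(p1,t3)", "in(p3,t3)", "truck_at(t3,depot)"]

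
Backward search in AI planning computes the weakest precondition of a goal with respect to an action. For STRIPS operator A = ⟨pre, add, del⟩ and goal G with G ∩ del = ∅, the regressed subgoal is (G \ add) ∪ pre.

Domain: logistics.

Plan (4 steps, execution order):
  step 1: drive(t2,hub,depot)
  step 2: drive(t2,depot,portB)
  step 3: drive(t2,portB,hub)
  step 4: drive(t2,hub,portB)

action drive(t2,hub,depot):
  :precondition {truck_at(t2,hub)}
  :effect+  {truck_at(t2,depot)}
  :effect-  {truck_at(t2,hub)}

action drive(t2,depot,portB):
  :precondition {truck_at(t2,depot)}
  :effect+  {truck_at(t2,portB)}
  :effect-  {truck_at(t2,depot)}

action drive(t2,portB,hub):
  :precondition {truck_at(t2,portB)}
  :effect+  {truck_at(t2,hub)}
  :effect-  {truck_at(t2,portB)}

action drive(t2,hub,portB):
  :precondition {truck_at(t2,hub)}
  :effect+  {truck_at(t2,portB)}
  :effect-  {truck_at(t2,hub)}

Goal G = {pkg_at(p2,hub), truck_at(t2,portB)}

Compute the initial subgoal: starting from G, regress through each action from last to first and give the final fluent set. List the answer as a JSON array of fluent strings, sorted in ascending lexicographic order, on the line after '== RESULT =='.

Work backward from the goal:
  through step 4 (drive(t2,hub,portB)): drop {truck_at(t2,portB)}, keep {pkg_at(p2,hub)}, require {truck_at(t2,hub)}
    → {pkg_at(p2,hub), truck_at(t2,hub)}
  through step 3 (drive(t2,portB,hub)): drop {truck_at(t2,hub)}, keep {pkg_at(p2,hub)}, require {truck_at(t2,portB)}
    → {pkg_at(p2,hub), truck_at(t2,portB)}
  through step 2 (drive(t2,depot,portB)): drop {truck_at(t2,portB)}, keep {pkg_at(p2,hub)}, require {truck_at(t2,depot)}
    → {pkg_at(p2,hub), truck_at(t2,depot)}
  through step 1 (drive(t2,hub,depot)): drop {truck_at(t2,depot)}, keep {pkg_at(p2,hub)}, require {truck_at(t2,hub)}
    → {pkg_at(p2,hub), truck_at(t2,hub)}

== RESULT ==
["pkg_at(p2,hub)", "truck_at(t2,hub)"]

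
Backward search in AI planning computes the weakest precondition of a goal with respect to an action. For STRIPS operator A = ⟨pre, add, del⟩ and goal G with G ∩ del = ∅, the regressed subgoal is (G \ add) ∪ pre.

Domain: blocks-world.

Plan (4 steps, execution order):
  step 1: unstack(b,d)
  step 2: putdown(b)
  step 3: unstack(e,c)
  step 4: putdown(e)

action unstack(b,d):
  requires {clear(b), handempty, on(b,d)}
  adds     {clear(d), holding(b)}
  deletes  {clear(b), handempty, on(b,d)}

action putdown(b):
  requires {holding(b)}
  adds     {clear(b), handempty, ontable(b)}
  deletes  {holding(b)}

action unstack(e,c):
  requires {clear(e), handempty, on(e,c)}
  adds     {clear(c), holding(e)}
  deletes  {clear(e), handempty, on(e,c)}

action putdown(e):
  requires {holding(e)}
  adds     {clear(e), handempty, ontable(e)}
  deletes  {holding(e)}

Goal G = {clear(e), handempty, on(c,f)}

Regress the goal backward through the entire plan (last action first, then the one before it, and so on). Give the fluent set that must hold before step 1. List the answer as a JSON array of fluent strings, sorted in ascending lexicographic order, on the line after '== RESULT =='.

Regress step by step:
  through step 4 (putdown(e)): drop {clear(e), handempty}, keep {on(c,f)}, require {holding(e)}
    → {holding(e), on(c,f)}
  through step 3 (unstack(e,c)): drop {holding(e)}, keep {on(c,f)}, require {clear(e), handempty, on(e,c)}
    → {clear(e), handempty, on(c,f), on(e,c)}
  through step 2 (putdown(b)): drop {handempty}, keep {clear(e), on(c,f), on(e,c)}, require {holding(b)}
    → {clear(e), holding(b), on(c,f), on(e,c)}
  through step 1 (unstack(b,d)): drop {holding(b)}, keep {clear(e), on(c,f), on(e,c)}, require {clear(b), handempty, on(b,d)}
    → {clear(b), clear(e), handempty, on(b,d), on(c,f), on(e,c)}

== RESULT ==
["clear(b)", "clear(e)", "handempty", "on(b,d)", "on(c,f)", "on(e,c)"]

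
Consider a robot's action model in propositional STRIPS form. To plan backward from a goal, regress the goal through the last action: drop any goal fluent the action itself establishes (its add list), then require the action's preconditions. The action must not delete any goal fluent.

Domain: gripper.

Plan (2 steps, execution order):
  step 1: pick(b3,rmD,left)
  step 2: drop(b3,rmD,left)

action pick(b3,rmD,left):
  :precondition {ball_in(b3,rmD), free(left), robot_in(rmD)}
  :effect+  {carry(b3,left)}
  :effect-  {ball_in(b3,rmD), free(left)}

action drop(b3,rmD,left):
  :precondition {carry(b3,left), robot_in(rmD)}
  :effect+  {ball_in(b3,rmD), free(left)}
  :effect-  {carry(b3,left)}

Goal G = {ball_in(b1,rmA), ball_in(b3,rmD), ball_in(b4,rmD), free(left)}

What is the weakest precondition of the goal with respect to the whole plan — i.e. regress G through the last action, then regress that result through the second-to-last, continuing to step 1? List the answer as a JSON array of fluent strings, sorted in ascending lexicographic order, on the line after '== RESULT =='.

Regress step by step:
  through step 2 (drop(b3,rmD,left)): drop {ball_in(b3,rmD), free(left)}, keep {ball_in(b1,rmA), ball_in(b4,rmD)}, require {carry(b3,left), robot_in(rmD)}
    → {ball_in(b1,rmA), ball_in(b4,rmD), carry(b3,left), robot_in(rmD)}
  through step 1 (pick(b3,rmD,left)): drop {carry(b3,left)}, keep {ball_in(b1,rmA), ball_in(b4,rmD), robot_in(rmD)}, require {ball_in(b3,rmD), free(left), robot_in(rmD)}
    → {ball_in(b1,rmA), ball_in(b3,rmD), ball_in(b4,rmD), free(left), robot_in(rmD)}

== RESULT ==
["ball_in(b1,rmA)", "ball_in(b3,rmD)", "ball_in(b4,rmD)", "free(left)", "robot_in(rmD)"]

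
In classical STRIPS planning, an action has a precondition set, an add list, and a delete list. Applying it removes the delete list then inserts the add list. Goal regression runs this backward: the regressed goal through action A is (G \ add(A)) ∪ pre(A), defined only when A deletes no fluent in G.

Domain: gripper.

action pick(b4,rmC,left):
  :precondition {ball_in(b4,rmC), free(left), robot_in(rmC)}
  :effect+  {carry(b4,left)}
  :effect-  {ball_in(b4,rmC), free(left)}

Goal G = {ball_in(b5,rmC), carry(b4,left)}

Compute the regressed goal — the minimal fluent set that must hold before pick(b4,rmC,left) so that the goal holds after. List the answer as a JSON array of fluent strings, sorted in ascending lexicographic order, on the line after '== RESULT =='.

Compute (G \ add) ∪ pre:
  G ∩ del = {}  (empty — regression defined)
  G \ add = {ball_in(b5,rmC), carry(b4,left)} \ {carry(b4,left)} = {ball_in(b5,rmC)}
  ∪ pre   = {ball_in(b5,rmC)} ∪ {ball_in(b4,rmC), free(left), robot_in(rmC)}
          = {ball_in(b4,rmC), ball_in(b5,rmC), free(left), robot_in(rmC)}

== RESULT ==
["ball_in(b4,rmC)", "ball_in(b5,rmC)", "free(left)", "robot_in(rmC)"]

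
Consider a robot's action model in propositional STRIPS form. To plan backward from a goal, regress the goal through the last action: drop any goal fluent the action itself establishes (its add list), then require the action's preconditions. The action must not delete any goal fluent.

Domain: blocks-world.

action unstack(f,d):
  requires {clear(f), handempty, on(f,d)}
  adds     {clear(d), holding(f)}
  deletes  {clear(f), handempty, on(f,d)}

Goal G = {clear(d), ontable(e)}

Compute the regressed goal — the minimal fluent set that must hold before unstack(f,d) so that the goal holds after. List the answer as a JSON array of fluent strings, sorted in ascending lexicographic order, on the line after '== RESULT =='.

Regress:
  G ∩ del = {}  (empty — regression defined)
  G \ add = {clear(d), ontable(e)} \ {clear(d), holding(f)} = {ontable(e)}
  ∪ pre   = {ontable(e)} ∪ {clear(f), handempty, on(f,d)}
          = {clear(f), handempty, on(f,d), ontable(e)}

== RESULT ==
["clear(f)", "handempty", "on(f,d)", "ontable(e)"]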